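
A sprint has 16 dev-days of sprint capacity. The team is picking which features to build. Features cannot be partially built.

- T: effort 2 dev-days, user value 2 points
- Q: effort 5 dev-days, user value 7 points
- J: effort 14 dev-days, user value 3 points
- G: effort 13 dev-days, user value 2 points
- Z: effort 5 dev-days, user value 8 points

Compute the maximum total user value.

17

Take T, Q, and Z: effort 2 + 5 + 5 = 12 ≤ 16, user value 2 + 7 + 8 = 17.
No other feasible combination does better.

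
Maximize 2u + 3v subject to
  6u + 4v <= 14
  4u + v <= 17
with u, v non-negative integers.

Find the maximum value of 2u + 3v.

9

Relaxing integrality, the LP optimum is 10.50 at (u,v) = (0, 3.5), which is not an integer point.
(u,v)=(0,3): 6·0+4·3=12≤14, 4·0+1·3=3≤17, objective 9.
(u,v)=(1,2): 6·1+4·2=14≤14, 4·1+1·2=6≤17, objective 8.
The best lattice point is (0,3), giving 9.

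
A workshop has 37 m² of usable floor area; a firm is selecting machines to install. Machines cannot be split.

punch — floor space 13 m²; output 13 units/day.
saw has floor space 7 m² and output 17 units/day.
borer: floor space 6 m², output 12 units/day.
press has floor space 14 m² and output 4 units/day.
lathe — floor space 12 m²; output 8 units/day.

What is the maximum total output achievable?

Allowing fractional choices, the relaxed optimum would be about 49.3, but machines are indivisible.
punch + saw + borer: floor space 13 + 7 + 6 = 26 ≤ 37, output 13 + 17 + 12 = 42.
punch + saw + lathe: floor space 13 + 7 + 12 = 32 ≤ 37, output 13 + 17 + 8 = 38.
Best is punch, saw, and borer with total output 42.

42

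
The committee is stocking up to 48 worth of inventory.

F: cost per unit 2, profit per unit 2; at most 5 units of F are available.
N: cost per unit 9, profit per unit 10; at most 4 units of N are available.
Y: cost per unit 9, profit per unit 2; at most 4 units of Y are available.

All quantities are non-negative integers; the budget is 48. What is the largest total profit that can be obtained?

50

This is a bounded integer knapsack.
N has the best ratio (10/9); taking only N gives at most 4×10 = 40 (stopped by the supply cap of 4).
Mixing does better — 5×F and 4×N: cost 46 ≤ 48, profit 5·2 + 4·10 = 50.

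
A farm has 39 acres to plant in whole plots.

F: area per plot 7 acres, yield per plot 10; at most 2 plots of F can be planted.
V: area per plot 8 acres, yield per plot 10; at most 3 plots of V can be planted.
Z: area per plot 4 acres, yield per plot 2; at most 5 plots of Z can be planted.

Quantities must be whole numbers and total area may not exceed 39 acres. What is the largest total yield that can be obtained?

50

Take 2×F and 3×V: area 38 ≤ 39, yield 2·10 + 3·10 = 50.
F has the best ratio (10/7) and is taken to its limit of 2; remaining capacity is filled optimally with the others.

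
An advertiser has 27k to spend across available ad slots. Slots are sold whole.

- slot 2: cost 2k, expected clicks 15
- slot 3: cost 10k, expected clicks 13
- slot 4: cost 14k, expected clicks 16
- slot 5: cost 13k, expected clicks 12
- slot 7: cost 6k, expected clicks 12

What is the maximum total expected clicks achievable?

This is an integer program with binary decision variables.
Take slot 2, slot 3, and slot 4: cost 2 + 10 + 14 = 26 ≤ 27, expected clicks 15 + 13 + 16 = 44.
No other feasible combination does better.

44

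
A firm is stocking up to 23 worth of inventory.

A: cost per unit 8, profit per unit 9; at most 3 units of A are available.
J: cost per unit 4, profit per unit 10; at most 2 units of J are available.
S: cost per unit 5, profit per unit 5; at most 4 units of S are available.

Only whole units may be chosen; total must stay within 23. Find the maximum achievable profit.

Take 2×J and 3×S: cost 23 ≤ 23, profit 2·10 + 3·5 = 35.
J has the best ratio (10/4) and is taken to its limit of 2; remaining capacity is filled optimally with the others.

35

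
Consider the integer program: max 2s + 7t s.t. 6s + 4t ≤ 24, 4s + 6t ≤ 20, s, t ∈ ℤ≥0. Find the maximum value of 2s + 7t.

21

(s,t)=(0,3): 6·0+4·3=12≤24, 4·0+6·3=18≤20, objective 21.
(s,t)=(1,2): 6·1+4·2=14≤24, 4·1+6·2=16≤20, objective 16.
(s,t)=(0,2): 6·0+4·2=8≤24, 4·0+6·2=12≤20, objective 14.
No feasible integer point exceeds 21.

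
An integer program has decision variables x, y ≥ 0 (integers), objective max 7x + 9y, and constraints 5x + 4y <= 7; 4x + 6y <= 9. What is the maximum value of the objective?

9

(x,y)=(0,1): 5·0+4·1=4≤7, 4·0+6·1=6≤9, objective 9.
(x,y)=(1,0): 5·1+4·0=5≤7, 4·1+6·0=4≤9, objective 7.
The best lattice point is (0,1), giving 9.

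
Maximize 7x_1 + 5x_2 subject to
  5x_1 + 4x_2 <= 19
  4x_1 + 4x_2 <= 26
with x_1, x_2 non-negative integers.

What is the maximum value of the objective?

26

The continuous relaxation peaks at (3.8, 0) with value 26.60; rounding to a feasible lattice point costs some objective.
(x_1,x_2)=(3,1): 5·3+4·1=19≤19, 4·3+4·1=16≤26, objective 26.
(x_1,x_2)=(2,2): 5·2+4·2=18≤19, 4·2+4·2=16≤26, objective 24.
(x_1,x_2)=(3,0): 5·3+4·0=15≤19, 4·3+4·0=12≤26, objective 21.
No feasible integer point exceeds 26.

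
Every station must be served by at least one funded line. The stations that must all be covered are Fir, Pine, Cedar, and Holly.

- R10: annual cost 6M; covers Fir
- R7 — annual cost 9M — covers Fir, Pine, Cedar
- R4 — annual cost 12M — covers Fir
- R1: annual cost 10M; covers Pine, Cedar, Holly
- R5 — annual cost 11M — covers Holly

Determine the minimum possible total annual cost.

The greedy cost-per-new-station heuristic would pick R7 and R1 for 19, but a cheaper cover exists.
Choose R10 and R1: together they cover Fir, Pine, Cedar, Holly — every station.
Total annual cost: 6 + 10 = 16.
No cover costs less than 16.

16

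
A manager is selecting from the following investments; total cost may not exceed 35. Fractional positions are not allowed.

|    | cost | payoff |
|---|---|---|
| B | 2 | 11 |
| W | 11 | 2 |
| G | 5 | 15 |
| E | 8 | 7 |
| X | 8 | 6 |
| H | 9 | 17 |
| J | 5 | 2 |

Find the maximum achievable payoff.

56

This is an integer program with binary decision variables.
B + W + G + E + H: cost 2 + 11 + 5 + 8 + 9 = 35 ≤ 35, payoff 11 + 2 + 15 + 7 + 17 = 52.
B + G + E + X + H: cost 2 + 5 + 8 + 8 + 9 = 32 ≤ 35, payoff 11 + 15 + 7 + 6 + 17 = 56.
B + G + E + H + J: cost 2 + 5 + 8 + 9 + 5 = 29 ≤ 35, payoff 11 + 15 + 7 + 17 + 2 = 52.
Best is B, G, E, X, and H with total payoff 56.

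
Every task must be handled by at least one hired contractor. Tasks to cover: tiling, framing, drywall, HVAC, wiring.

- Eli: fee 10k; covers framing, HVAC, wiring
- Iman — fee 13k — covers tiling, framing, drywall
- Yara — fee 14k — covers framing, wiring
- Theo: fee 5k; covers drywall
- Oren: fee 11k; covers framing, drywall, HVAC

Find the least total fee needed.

23

This is an integer covering problem.
Choose Eli and Iman: together they cover tiling, framing, drywall, HVAC, wiring — every task.
Total fee: 10 + 13 = 23.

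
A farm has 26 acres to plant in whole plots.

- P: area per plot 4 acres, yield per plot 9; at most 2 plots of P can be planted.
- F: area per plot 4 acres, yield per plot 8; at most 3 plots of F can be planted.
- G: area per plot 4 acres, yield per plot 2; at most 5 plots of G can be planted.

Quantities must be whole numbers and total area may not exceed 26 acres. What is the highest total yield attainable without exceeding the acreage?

Take 2×P, 3×F, and 1×G: area 24 ≤ 26, yield 2·9 + 3·8 + 1·2 = 44.
P has the best ratio (9/4) and is taken to its limit of 2; remaining capacity is filled optimally with the others.

44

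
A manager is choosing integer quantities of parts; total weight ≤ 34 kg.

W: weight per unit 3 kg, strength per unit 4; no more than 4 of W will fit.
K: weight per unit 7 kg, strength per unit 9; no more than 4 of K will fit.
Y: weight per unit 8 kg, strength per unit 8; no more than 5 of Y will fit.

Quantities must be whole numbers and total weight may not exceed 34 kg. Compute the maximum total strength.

This is a bounded integer knapsack.
W has the best ratio (4/3); taking only W gives at most 4×4 = 16 (stopped by the supply cap of 4).
Mixing does better — 2×W and 4×K: weight 34 ≤ 34, strength 2·4 + 4·9 = 44.

44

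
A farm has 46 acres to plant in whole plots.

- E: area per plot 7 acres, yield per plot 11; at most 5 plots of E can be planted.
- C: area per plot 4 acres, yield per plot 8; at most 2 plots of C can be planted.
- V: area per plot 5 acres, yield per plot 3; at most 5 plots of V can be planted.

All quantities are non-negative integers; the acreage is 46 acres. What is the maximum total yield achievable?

71

5×E and 2×C: area 43 ≤ 46, yield 5·11 + 2·8 = 71.
4×E, 2×C, and 2×V: area 46 ≤ 46, yield 4·11 + 2·8 + 2·3 = 66.
Best is 71.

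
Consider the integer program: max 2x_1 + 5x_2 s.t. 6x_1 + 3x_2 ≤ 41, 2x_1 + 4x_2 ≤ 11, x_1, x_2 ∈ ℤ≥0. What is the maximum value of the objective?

12

Relaxing integrality, the LP optimum is 13.75 at (x_1,x_2) = (0, 2.75), which is not an integer point.
(x_1,x_2)=(1,2): 6·1+3·2=12≤41, 2·1+4·2=10≤11, objective 12.
(x_1,x_2)=(0,2): 6·0+3·2=6≤41, 2·0+4·2=8≤11, objective 10.
(x_1,x_2)=(2,1): 6·2+3·1=15≤41, 2·2+4·1=8≤11, objective 9.
Maximum is 12 at (x_1,x_2)=(1,2).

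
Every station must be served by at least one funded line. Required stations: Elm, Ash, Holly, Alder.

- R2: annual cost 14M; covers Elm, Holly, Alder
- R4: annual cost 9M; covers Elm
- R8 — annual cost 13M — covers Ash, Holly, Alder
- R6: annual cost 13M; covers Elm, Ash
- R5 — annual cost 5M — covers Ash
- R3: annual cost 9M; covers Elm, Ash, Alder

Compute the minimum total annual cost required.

The greedy cost-per-new-station heuristic would pick R3 and R8 for 22, but a cheaper cover exists.
Choose R2 and R5: together they cover Elm, Ash, Holly, Alder — every station.
Total annual cost: 14 + 5 = 19.
No cover costs less than 19.

19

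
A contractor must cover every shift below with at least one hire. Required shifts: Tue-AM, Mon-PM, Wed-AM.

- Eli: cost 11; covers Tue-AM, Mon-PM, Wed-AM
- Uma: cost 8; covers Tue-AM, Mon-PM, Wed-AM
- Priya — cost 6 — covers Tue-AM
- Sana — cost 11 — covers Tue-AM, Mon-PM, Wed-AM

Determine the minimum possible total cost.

8

Uma alone covers Tue-AM, Mon-PM, Wed-AM — every shift.
Total cost: 8.
No cover costs less than 8.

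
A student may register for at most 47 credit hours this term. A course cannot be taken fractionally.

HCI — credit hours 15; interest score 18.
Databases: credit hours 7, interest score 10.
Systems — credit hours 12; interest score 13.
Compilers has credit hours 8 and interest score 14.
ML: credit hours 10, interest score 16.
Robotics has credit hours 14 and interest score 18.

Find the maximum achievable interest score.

66

Allowing fractional choices, the relaxed optimum would be about 67.6, but courses are indivisible.
HCI + Compilers + ML + Robotics: credit hours 15 + 8 + 10 + 14 = 47 ≤ 47, interest score 18 + 14 + 16 + 18 = 66.
Systems + Compilers + ML + Robotics: credit hours 12 + 8 + 10 + 14 = 44 ≤ 47, interest score 13 + 14 + 16 + 18 = 61.
HCI + Databases + ML + Robotics: credit hours 15 + 7 + 10 + 14 = 46 ≤ 47, interest score 18 + 10 + 16 + 18 = 62.
Best is HCI, Compilers, ML, and Robotics with total interest score 66.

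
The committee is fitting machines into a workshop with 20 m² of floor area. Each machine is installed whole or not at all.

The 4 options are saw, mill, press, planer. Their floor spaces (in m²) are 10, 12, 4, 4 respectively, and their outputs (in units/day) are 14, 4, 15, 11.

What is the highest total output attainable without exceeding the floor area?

40

Treat it as a binary knapsack problem.
Allowing fractional choices, the relaxed optimum would be about 40.7, but machines are indivisible.
saw + press: floor space 10 + 4 = 14 ≤ 20, output 14 + 15 = 29.
saw + press + planer: floor space 10 + 4 + 4 = 18 ≤ 20, output 14 + 15 + 11 = 40.
mill + press + planer: floor space 12 + 4 + 4 = 20 ≤ 20, output 4 + 15 + 11 = 30.
Best is saw, press, and planer with total output 40.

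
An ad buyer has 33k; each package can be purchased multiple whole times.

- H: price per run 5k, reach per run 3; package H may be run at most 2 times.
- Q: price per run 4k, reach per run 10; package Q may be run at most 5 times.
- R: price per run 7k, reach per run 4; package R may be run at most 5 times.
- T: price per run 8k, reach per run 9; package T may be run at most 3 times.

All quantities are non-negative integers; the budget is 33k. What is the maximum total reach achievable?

62

Take 1×H, 5×Q, and 1×T: price 33 ≤ 33, reach 1·3 + 5·10 + 1·9 = 62.
Q has the best ratio (10/4) and is taken to its limit of 5; remaining capacity is filled optimally with the others.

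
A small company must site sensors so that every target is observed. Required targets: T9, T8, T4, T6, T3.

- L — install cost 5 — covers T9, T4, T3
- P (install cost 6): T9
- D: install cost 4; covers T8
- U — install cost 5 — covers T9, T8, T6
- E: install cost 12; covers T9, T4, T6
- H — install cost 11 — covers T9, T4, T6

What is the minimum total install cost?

Choose L and U: together they cover T9, T8, T4, T6, T3 — every target.
Total install cost: 5 + 5 = 10.
No cover costs less than 10.

10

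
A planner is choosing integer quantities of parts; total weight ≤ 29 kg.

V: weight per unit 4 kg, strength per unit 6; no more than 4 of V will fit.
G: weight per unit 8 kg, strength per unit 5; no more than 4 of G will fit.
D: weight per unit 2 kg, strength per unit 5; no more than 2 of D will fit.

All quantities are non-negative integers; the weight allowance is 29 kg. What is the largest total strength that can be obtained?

This is a bounded integer knapsack.
4×V and 2×D: weight 20 ≤ 29, strength 4·6 + 2·5 = 34.
4×V, 1×G, and 2×D: weight 28 ≤ 29, strength 4·6 + 1·5 + 2·5 = 39.
Best is 39.

39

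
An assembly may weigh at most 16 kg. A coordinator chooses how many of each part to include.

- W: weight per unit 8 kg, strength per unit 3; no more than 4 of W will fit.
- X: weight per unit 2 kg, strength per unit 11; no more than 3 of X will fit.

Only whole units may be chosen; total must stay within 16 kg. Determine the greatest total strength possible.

36

X has the best ratio (11/2); taking only X gives at most 3×11 = 33 (stopped by the supply cap of 3).
Mixing does better — 1×W and 3×X: weight 14 ≤ 16, strength 1·3 + 3·11 = 36.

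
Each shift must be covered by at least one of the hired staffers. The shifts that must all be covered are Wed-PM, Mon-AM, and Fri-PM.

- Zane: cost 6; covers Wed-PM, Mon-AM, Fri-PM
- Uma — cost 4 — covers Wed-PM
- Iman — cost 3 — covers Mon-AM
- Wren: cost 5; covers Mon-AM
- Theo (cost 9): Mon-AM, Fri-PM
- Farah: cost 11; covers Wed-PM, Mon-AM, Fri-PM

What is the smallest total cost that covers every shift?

6

Zane alone covers Wed-PM, Mon-AM, Fri-PM — every shift.
Total cost: 6.
No cover costs less than 6.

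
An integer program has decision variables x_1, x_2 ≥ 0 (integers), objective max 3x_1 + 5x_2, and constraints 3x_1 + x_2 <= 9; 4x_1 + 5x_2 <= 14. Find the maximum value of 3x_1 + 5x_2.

Relaxing integrality, the LP optimum is 14.00 at (x_1,x_2) = (0, 2.8), which is not an integer point.
(x_1,x_2)=(1,2): 3·1+1·2=5≤9, 4·1+5·2=14≤14, objective 13.
(x_1,x_2)=(2,1): 3·2+1·1=7≤9, 4·2+5·1=13≤14, objective 11.
(x_1,x_2)=(0,2): 3·0+1·2=2≤9, 4·0+5·2=10≤14, objective 10.
(x_1,x_2)=(1,1): 3·1+1·1=4≤9, 4·1+5·1=9≤14, objective 8.
No feasible integer point exceeds 13.

13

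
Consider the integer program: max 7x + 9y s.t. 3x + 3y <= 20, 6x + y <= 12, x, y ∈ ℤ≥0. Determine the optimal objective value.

54

(x,y)=(0,6): 3·0+3·6=18≤20, 6·0+1·6=6≤12, objective 54.
(x,y)=(1,5): 3·1+3·5=18≤20, 6·1+1·5=11≤12, objective 52.
(x,y)=(0,5): 3·0+3·5=15≤20, 6·0+1·5=5≤12, objective 45.
Maximum is 54 at (x,y)=(0,6).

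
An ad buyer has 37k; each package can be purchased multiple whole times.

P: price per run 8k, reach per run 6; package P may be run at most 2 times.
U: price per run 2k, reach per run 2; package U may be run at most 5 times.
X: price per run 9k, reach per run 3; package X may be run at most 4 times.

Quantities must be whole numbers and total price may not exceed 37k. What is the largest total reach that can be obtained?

U has the best ratio (2/2); taking only U gives at most 5×2 = 10 (stopped by the supply cap of 5).
Mixing does better — 2×P, 5×U, and 1×X: price 35 ≤ 37, reach 2·6 + 5·2 + 1·3 = 25.

25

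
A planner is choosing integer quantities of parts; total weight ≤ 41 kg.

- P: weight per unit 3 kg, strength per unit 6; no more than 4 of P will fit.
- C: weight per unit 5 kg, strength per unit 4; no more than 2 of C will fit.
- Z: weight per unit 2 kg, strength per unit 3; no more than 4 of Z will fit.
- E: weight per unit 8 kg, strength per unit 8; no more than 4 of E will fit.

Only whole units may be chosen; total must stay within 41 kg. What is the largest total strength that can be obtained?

This is a bounded integer knapsack.
4×P, 1×C, 4×Z, and 2×E: weight 41 ≤ 41, strength 4·6 + 1·4 + 4·3 + 2·8 = 56.
3×P, 4×Z, and 3×E: weight 41 ≤ 41, strength 3·6 + 4·3 + 3·8 = 54.
Best is 56.

56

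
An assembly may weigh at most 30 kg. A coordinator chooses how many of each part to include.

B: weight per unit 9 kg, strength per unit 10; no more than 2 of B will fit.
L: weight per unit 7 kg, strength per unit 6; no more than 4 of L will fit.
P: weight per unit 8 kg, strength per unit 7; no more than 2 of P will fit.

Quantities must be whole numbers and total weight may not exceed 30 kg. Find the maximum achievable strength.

2×B and 1×P: weight 26 ≤ 30, strength 2·10 + 1·7 = 27.
1×B and 3×L: weight 30 ≤ 30, strength 1·10 + 3·6 = 28.
Best is 28.

28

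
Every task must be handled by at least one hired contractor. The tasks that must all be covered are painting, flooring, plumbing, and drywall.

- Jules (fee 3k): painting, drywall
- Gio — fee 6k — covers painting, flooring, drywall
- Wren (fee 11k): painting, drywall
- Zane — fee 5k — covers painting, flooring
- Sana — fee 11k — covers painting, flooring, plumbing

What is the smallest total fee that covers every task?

The greedy cost-per-new-task heuristic would pick Jules, Zane, and Sana for 19, but a cheaper cover exists.
Choose Jules and Sana: together they cover painting, flooring, plumbing, drywall — every task.
Total fee: 3 + 11 = 14.
No cover costs less than 14.

14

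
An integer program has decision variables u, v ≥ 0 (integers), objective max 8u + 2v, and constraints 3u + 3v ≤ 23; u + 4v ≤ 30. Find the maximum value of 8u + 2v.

The continuous relaxation peaks at (7.67, 0) with value 61.33; rounding to a feasible lattice point costs some objective.
(u,v)=(7,0): 3·7+3·0=21≤23, 1·7+4·0=7≤30, objective 56.
(u,v)=(6,1): 3·6+3·1=21≤23, 1·6+4·1=10≤30, objective 50.
(u,v)=(6,0): 3·6+3·0=18≤23, 1·6+4·0=6≤30, objective 48.
No feasible integer point exceeds 56.

56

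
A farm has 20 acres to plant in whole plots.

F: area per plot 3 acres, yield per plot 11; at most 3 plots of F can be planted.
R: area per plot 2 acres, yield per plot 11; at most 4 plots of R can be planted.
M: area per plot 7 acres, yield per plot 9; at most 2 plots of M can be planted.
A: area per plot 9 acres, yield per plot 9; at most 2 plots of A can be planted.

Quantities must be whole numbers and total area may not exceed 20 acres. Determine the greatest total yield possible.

77

This is a bounded integer knapsack.
R has the best ratio (11/2); taking only R gives at most 4×11 = 44 (stopped by the supply cap of 4).
Mixing does better — 3×F and 4×R: area 17 ≤ 20, yield 3·11 + 4·11 = 77.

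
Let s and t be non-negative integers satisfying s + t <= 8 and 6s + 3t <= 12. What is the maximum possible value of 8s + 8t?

32

(s,t)=(0,4): 1·0+1·4=4≤8, 6·0+3·4=12≤12, objective 32.
(s,t)=(0,3): 1·0+1·3=3≤8, 6·0+3·3=9≤12, objective 24.
The best lattice point is (0,4), giving 32.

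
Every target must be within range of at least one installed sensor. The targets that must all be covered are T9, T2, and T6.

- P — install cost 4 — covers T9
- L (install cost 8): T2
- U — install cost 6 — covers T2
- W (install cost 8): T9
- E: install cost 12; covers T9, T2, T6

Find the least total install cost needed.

12

E alone covers T9, T2, T6 — every target.
Total install cost: 12.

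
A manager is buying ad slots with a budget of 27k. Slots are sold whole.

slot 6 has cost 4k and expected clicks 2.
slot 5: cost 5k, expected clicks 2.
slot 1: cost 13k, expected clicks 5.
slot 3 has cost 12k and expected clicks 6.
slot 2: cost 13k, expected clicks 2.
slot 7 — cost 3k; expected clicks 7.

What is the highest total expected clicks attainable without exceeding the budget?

17

Allowing fractional choices, the relaxed optimum would be about 18.2, but ad slots are indivisible.
slot 6 + slot 5 + slot 3 + slot 7: cost 4 + 5 + 12 + 3 = 24 ≤ 27, expected clicks 2 + 2 + 6 + 7 = 17.
slot 6 + slot 5 + slot 1 + slot 7: cost 4 + 5 + 13 + 3 = 25 ≤ 27, expected clicks 2 + 2 + 5 + 7 = 16.
Best is slot 6, slot 5, slot 3, and slot 7 with total expected clicks 17.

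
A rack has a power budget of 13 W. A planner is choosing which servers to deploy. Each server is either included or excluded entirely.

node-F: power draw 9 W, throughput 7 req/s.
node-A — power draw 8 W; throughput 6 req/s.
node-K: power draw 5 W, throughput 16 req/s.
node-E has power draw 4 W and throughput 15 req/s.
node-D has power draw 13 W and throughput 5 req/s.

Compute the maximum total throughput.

Treat it as a binary knapsack problem.
Take node-K and node-E: power draw 5 + 4 = 9 ≤ 13, throughput 16 + 15 = 31.
No other feasible combination does better.

31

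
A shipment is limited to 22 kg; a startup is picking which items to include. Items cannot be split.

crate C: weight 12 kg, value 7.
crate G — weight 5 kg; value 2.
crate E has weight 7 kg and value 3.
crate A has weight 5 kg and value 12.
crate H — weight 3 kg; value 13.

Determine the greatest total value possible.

32

Allowing fractional choices, the relaxed optimum would be about 32.9, but items are indivisible.
crate E + crate A + crate H: weight 7 + 5 + 3 = 15 ≤ 22, value 3 + 12 + 13 = 28.
crate G + crate E + crate A + crate H: weight 5 + 7 + 5 + 3 = 20 ≤ 22, value 2 + 3 + 12 + 13 = 30.
crate C + crate A + crate H: weight 12 + 5 + 3 = 20 ≤ 22, value 7 + 12 + 13 = 32.
Best is crate C, crate A, and crate H with total value 32.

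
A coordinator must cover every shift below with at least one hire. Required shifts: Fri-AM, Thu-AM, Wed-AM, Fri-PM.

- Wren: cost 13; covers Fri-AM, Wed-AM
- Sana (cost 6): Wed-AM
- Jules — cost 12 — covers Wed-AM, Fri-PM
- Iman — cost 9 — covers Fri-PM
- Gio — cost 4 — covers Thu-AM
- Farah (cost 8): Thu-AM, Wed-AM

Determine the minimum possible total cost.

This is an integer covering problem.
Choose Wren, Iman, and Gio: together they cover Fri-AM, Thu-AM, Wed-AM, Fri-PM — every shift.
Total cost: 13 + 9 + 4 = 26.

26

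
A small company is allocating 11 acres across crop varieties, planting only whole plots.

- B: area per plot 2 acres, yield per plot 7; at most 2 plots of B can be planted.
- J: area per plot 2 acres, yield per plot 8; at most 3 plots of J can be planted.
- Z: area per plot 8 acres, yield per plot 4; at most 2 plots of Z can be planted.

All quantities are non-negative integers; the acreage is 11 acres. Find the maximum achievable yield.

This is a bounded integer knapsack.
J has the best ratio (8/2); taking only J gives at most 3×8 = 24 (stopped by the supply cap of 3).
Mixing does better — 2×B and 3×J: area 10 ≤ 11, yield 2·7 + 3·8 = 38.

38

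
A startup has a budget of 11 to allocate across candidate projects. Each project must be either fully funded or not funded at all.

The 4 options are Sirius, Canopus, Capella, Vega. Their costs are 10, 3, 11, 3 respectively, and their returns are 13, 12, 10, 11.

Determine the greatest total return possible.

Allowing fractional choices, the relaxed optimum would be about 29.5, but projects are indivisible.
Sirius: cost 10 ≤ 11, return 13.
Canopus + Vega: cost 3 + 3 = 6 ≤ 11, return 12 + 11 = 23.
Canopus: cost 3 ≤ 11, return 12.
Best is Canopus and Vega with total return 23.

23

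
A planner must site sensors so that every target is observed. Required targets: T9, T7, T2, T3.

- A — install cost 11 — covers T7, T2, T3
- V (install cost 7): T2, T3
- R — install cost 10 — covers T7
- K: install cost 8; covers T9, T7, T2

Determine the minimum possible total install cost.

15

Choose V and K: together they cover T9, T7, T2, T3 — every target.
Total install cost: 7 + 8 = 15.
No cover costs less than 15.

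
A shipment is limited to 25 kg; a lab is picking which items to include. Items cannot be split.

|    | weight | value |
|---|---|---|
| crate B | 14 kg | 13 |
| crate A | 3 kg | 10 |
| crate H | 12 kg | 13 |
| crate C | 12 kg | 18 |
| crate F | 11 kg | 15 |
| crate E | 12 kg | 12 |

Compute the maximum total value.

33

crate C + crate F: weight 12 + 11 = 23 ≤ 25, value 18 + 15 = 33.
crate H + crate C: weight 12 + 12 = 24 ≤ 25, value 13 + 18 = 31.
crate C + crate E: weight 12 + 12 = 24 ≤ 25, value 18 + 12 = 30.
Best is crate C and crate F with total value 33.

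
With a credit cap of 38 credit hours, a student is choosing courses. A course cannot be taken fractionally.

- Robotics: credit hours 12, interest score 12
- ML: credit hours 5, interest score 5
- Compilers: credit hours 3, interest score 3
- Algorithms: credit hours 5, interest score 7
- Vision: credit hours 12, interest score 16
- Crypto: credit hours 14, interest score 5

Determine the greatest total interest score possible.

43

Treat it as a binary knapsack problem.
Allowing fractional choices, the relaxed optimum would be about 43.4, but courses are indivisible.
Robotics + ML + Compilers + Algorithms + Vision: credit hours 12 + 5 + 3 + 5 + 12 = 37 ≤ 38, interest score 12 + 5 + 3 + 7 + 16 = 43.
Robotics + ML + Algorithms + Vision: credit hours 12 + 5 + 5 + 12 = 34 ≤ 38, interest score 12 + 5 + 7 + 16 = 40.
Robotics + Compilers + Algorithms + Vision: credit hours 12 + 3 + 5 + 12 = 32 ≤ 38, interest score 12 + 3 + 7 + 16 = 38.
Best is Robotics, ML, Compilers, Algorithms, and Vision with total interest score 43.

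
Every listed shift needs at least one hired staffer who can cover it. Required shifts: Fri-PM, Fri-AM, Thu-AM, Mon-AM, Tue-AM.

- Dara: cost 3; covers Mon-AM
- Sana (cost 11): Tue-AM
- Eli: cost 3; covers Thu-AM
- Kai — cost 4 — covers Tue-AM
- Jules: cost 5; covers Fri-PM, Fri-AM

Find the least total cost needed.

Choose Dara, Eli, Kai, and Jules: together they cover Fri-PM, Fri-AM, Thu-AM, Mon-AM, Tue-AM — every shift.
Total cost: 3 + 3 + 4 + 5 = 15.
No cover costs less than 15.

15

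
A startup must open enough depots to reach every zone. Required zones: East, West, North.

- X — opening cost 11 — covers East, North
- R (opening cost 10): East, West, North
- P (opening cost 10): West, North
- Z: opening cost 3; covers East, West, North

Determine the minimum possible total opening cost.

This is a weighted set-cover instance.
Z alone covers East, West, North — every zone.
Total opening cost: 3.
No cover costs less than 3.

3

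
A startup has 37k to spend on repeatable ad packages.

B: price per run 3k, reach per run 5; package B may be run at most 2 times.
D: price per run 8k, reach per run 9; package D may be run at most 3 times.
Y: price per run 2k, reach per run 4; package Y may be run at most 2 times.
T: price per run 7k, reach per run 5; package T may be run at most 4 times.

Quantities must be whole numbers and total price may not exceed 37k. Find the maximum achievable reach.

Take 2×B, 3×D, and 2×Y: price 34 ≤ 37, reach 2·5 + 3·9 + 2·4 = 45.
Y has the best ratio (4/2) and is taken to its limit of 2; remaining capacity is filled optimally with the others.

45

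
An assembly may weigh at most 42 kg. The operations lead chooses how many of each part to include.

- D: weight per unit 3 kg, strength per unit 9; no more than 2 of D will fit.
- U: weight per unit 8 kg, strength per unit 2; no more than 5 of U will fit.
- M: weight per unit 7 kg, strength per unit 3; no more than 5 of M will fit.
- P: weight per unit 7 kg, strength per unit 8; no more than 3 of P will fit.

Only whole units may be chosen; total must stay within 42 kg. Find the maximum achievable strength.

This is a bounded integer knapsack.
2×D, 1×U, 1×M, and 3×P: weight 42 ≤ 42, strength 2·9 + 1·2 + 1·3 + 3·8 = 47.
2×D, 2×M, and 3×P: weight 41 ≤ 42, strength 2·9 + 2·3 + 3·8 = 48.
Best is 48.

48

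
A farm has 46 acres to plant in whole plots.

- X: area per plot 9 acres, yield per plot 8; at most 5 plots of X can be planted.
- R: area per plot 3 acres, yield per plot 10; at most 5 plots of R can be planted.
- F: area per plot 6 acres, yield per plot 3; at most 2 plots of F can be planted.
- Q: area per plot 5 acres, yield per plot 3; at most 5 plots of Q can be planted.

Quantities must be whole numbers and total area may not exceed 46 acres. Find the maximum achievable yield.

74

Take 3×X and 5×R: area 42 ≤ 46, yield 3·8 + 5·10 = 74.
R has the best ratio (10/3) and is taken to its limit of 5; remaining capacity is filled optimally with the others.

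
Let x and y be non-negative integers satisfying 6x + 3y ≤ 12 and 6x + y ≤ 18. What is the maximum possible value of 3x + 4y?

16

(x,y)=(0,4): 6·0+3·4=12≤12, 6·0+1·4=4≤18, objective 16.
(x,y)=(0,3): 6·0+3·3=9≤12, 6·0+1·3=3≤18, objective 12.
Maximum is 16 at (x,y)=(0,4).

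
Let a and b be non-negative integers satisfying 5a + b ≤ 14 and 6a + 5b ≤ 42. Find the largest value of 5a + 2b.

19

Relaxing integrality, the LP optimum is 20.63 at (a,b) = (1.47, 6.63), which is not an integer point.
(a,b)=(1,7): 5·1+1·7=12≤14, 6·1+5·7=41≤42, objective 19.
(a,b)=(1,6): 5·1+1·6=11≤14, 6·1+5·6=36≤42, objective 17.
(a,b)=(0,8): 5·0+1·8=8≤14, 6·0+5·8=40≤42, objective 16.
The best lattice point is (1,7), giving 19.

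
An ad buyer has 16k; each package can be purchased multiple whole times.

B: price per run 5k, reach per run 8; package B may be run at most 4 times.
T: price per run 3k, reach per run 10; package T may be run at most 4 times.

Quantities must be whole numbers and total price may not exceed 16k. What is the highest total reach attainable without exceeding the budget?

40

T has the best ratio (10/3); taking only T gives at most 4×10 = 40 (stopped by the supply cap of 4).
Optimal: 4×T: price 12 ≤ 16, reach 4·10 = 40.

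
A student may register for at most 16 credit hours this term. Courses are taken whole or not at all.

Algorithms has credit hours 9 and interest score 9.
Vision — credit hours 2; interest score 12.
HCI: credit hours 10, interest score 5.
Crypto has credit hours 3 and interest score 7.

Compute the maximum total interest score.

Allowing fractional choices, the relaxed optimum would be about 29.0, but courses are indivisible.
Algorithms + Vision: credit hours 9 + 2 = 11 ≤ 16, interest score 9 + 12 = 21.
Vision + HCI + Crypto: credit hours 2 + 10 + 3 = 15 ≤ 16, interest score 12 + 5 + 7 = 24.
Algorithms + Vision + Crypto: credit hours 9 + 2 + 3 = 14 ≤ 16, interest score 9 + 12 + 7 = 28.
Best is Algorithms, Vision, and Crypto with total interest score 28.

28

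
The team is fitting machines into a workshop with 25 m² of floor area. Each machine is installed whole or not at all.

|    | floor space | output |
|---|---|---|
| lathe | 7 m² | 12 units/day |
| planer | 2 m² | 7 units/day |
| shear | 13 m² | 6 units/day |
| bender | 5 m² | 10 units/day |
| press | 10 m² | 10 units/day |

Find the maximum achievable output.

Allowing fractional choices, the relaxed optimum would be about 39.5, but machines are indivisible.
lathe + bender + press: floor space 7 + 5 + 10 = 22 ≤ 25, output 12 + 10 + 10 = 32.
lathe + planer + bender + press: floor space 7 + 2 + 5 + 10 = 24 ≤ 25, output 12 + 7 + 10 + 10 = 39.
lathe + planer + bender: floor space 7 + 2 + 5 = 14 ≤ 25, output 12 + 7 + 10 = 29.
Best is lathe, planer, bender, and press with total output 39.

39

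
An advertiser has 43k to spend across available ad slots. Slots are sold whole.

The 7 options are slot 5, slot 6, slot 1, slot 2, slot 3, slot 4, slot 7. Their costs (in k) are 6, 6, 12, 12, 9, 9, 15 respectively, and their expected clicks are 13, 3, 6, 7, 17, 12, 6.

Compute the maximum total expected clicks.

Take slot 5, slot 6, slot 2, slot 3, and slot 4: cost 6 + 6 + 12 + 9 + 9 = 42 ≤ 43, expected clicks 13 + 3 + 7 + 17 + 12 = 52.
No other feasible combination does better.

52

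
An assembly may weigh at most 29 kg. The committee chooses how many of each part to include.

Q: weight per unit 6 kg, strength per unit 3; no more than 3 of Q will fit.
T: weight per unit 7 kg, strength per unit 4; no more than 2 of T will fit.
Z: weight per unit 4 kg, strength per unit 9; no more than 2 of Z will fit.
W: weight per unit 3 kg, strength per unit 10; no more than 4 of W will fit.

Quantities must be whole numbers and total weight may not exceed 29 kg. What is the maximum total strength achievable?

This is a bounded integer knapsack.
1×Q, 2×Z, and 4×W: weight 26 ≤ 29, strength 1·3 + 2·9 + 4·10 = 61.
1×T, 2×Z, and 4×W: weight 27 ≤ 29, strength 1·4 + 2·9 + 4·10 = 62.
Best is 62.

62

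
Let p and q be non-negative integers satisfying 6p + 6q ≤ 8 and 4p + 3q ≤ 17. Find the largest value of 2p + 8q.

8

The continuous relaxation peaks at (0, 1.33) with value 10.67; rounding to a feasible lattice point costs some objective.
(p,q)=(0,1): 6·0+6·1=6≤8, 4·0+3·1=3≤17, objective 8.
(p,q)=(1,0): 6·1+6·0=6≤8, 4·1+3·0=4≤17, objective 2.
(p,q)=(0,0): 6·0+6·0=0≤8, 4·0+3·0=0≤17, objective 0.
Maximum is 8 at (p,q)=(0,1).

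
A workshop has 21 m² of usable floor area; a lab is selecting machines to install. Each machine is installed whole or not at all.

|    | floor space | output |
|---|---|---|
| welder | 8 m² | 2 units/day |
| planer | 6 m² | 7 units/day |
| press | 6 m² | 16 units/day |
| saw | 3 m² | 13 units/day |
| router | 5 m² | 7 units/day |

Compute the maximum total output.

press + saw + router: floor space 6 + 3 + 5 = 14 ≤ 21, output 16 + 13 + 7 = 36.
planer + press + saw + router: floor space 6 + 6 + 3 + 5 = 20 ≤ 21, output 7 + 16 + 13 + 7 = 43.
Best is planer, press, saw, and router with total output 43.

43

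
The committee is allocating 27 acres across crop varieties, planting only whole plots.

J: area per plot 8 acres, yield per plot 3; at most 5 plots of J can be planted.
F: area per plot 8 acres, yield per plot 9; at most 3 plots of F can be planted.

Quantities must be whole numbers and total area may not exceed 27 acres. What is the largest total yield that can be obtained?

27

3×F: area 24 ≤ 27, yield 3·9 = 27.
1×J and 2×F: area 24 ≤ 27, yield 1·3 + 2·9 = 21.
Best is 27.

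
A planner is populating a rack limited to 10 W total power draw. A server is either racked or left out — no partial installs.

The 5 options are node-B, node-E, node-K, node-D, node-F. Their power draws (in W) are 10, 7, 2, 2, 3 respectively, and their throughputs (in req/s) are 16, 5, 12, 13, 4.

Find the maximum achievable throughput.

29

Take node-K, node-D, and node-F: power draw 2 + 2 + 3 = 7 ≤ 10, throughput 12 + 13 + 4 = 29.
No other feasible combination does better.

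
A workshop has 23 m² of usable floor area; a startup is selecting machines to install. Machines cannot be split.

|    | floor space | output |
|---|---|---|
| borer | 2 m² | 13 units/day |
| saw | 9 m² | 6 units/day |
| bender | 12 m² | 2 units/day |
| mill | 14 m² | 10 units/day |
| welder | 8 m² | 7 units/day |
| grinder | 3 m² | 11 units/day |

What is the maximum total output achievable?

Allowing fractional choices, the relaxed optimum would be about 38.1, but machines are indivisible.
borer + saw + welder + grinder: floor space 2 + 9 + 8 + 3 = 22 ≤ 23, output 13 + 6 + 7 + 11 = 37.
borer + mill + grinder: floor space 2 + 14 + 3 = 19 ≤ 23, output 13 + 10 + 11 = 34.
borer + welder + grinder: floor space 2 + 8 + 3 = 13 ≤ 23, output 13 + 7 + 11 = 31.
Best is borer, saw, welder, and grinder with total output 37.

37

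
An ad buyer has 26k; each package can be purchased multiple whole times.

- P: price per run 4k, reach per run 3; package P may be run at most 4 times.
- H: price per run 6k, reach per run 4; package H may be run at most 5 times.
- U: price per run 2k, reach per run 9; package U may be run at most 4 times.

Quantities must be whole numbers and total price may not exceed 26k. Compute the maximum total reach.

Take 3×P, 1×H, and 4×U: price 26 ≤ 26, reach 3·3 + 1·4 + 4·9 = 49.
U has the best ratio (9/2) and is taken to its limit of 4; remaining capacity is filled optimally with the others.

49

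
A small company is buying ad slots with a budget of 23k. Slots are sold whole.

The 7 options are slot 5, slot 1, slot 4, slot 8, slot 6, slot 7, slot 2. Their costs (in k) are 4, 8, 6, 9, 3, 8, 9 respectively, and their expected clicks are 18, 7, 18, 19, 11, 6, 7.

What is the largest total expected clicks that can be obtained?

66

Allowing fractional choices, the relaxed optimum would be about 66.9, but ad slots are indivisible.
slot 5 + slot 1 + slot 4 + slot 6: cost 4 + 8 + 6 + 3 = 21 ≤ 23, expected clicks 18 + 7 + 18 + 11 = 54.
slot 5 + slot 4 + slot 8: cost 4 + 6 + 9 = 19 ≤ 23, expected clicks 18 + 18 + 19 = 55.
slot 5 + slot 4 + slot 8 + slot 6: cost 4 + 6 + 9 + 3 = 22 ≤ 23, expected clicks 18 + 18 + 19 + 11 = 66.
Best is slot 5, slot 4, slot 8, and slot 6 with total expected clicks 66.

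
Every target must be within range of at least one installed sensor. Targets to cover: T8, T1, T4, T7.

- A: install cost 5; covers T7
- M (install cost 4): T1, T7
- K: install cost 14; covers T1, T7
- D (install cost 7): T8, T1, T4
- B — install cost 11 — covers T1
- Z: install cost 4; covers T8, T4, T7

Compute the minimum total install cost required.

8

This is an integer covering problem.
Choose M and Z: together they cover T8, T1, T4, T7 — every target.
Total install cost: 4 + 4 = 8.
No cover costs less than 8.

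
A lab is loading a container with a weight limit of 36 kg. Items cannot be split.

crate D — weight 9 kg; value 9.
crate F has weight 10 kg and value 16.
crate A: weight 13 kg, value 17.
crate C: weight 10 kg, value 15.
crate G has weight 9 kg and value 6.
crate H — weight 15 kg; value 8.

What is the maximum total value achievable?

Allowing fractional choices, the relaxed optimum would be about 51.0, but items are indivisible.
crate D + crate A + crate C: weight 9 + 13 + 10 = 32 ≤ 36, value 9 + 17 + 15 = 41.
crate F + crate A + crate C: weight 10 + 13 + 10 = 33 ≤ 36, value 16 + 17 + 15 = 48.
crate D + crate F + crate A: weight 9 + 10 + 13 = 32 ≤ 36, value 9 + 16 + 17 = 42.
Best is crate F, crate A, and crate C with total value 48.

48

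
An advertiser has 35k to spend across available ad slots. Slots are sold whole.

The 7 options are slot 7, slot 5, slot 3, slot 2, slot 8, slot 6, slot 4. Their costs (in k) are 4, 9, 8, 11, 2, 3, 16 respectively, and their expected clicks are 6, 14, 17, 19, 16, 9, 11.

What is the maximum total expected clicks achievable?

75

slot 5 + slot 3 + slot 2 + slot 8 + slot 6: cost 9 + 8 + 11 + 2 + 3 = 33 ≤ 35, expected clicks 14 + 17 + 19 + 16 + 9 = 75.
slot 7 + slot 5 + slot 3 + slot 2 + slot 8: cost 4 + 9 + 8 + 11 + 2 = 34 ≤ 35, expected clicks 6 + 14 + 17 + 19 + 16 = 72.
slot 7 + slot 3 + slot 2 + slot 8 + slot 6: cost 4 + 8 + 11 + 2 + 3 = 28 ≤ 35, expected clicks 6 + 17 + 19 + 16 + 9 = 67.
Best is slot 5, slot 3, slot 2, slot 8, and slot 6 with total expected clicks 75.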